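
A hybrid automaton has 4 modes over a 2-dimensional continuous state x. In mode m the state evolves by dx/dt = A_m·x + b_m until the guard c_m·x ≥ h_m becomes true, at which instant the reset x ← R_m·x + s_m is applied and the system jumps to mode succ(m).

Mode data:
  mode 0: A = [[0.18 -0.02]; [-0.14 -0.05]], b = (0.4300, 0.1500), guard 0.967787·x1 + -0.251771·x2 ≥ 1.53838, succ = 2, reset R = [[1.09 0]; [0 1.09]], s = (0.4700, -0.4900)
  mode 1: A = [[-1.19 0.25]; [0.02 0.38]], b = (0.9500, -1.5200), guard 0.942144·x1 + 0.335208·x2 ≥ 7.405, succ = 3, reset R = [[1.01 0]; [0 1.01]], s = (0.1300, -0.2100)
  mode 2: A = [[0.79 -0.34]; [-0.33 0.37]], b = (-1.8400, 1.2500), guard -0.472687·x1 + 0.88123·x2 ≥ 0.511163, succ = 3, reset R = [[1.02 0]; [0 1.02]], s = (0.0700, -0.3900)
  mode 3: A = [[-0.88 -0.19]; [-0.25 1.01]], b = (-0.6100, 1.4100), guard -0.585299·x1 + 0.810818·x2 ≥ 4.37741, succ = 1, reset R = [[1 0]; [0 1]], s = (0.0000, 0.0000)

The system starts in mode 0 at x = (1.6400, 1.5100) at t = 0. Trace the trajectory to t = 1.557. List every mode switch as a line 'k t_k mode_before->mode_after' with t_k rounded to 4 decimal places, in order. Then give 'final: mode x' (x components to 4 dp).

1 0.4447 0->2
2 1.2420 2->3
final: 3 1.5868 2.3651

Mode 0: guard c·x = 1.5384 hit at Δt = 0.4447 (t = 0.4447), x⁻ = (1.9621, 1.4320) → reset → x⁺ = (2.6087, 1.0708), jump to mode 2
Mode 2: guard c·x = 0.5112 hit at Δt = 0.7973 (t = 1.2420), x⁻ = (2.3304, 1.8301) → reset → x⁺ = (2.4470, 1.4767), jump to mode 3
Mode 3: flow for 0.3150 to horizon, guard not reached → x = (1.5868, 2.3651)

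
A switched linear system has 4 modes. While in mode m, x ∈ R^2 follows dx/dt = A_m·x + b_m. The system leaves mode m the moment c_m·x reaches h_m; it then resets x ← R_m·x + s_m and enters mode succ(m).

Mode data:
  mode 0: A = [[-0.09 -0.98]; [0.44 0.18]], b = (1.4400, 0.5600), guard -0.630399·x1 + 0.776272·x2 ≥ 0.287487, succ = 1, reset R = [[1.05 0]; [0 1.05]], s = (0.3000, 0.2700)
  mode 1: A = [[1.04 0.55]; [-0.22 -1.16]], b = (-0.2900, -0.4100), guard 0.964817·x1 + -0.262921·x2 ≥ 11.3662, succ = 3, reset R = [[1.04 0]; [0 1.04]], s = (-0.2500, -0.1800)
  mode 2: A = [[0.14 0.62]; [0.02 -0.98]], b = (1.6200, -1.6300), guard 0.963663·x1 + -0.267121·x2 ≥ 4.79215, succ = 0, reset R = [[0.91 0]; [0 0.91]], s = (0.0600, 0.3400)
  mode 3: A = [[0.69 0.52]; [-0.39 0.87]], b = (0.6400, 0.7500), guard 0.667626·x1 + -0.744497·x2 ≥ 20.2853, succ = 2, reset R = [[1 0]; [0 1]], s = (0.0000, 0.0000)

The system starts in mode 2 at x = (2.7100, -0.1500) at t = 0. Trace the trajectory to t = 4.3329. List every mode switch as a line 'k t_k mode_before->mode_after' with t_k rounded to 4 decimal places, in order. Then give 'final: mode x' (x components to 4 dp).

1 1.1563 2->0
2 2.6410 0->1
3 3.4939 1->3
final: 3 20.9380 -6.4892

Mode 2: guard c·x = 4.7922 hit at Δt = 1.1563 (t = 1.1563), x⁻ = (4.6618, -1.1221) → reset → x⁺ = (4.3023, -0.6811), jump to mode 0
Mode 0: guard c·x = 0.2875 hit at Δt = 1.4847 (t = 2.6410), x⁻ = (3.8699, 3.5130) → reset → x⁺ = (4.3634, 3.9587), jump to mode 1
Mode 1: guard c·x = 11.3662 hit at Δt = 0.8529 (t = 3.4939), x⁻ = (11.8515, 0.2598) → reset → x⁺ = (12.0755, 0.0902), jump to mode 3
Mode 3: flow for 0.8390 to horizon, guard not reached → x = (20.9380, -6.4892)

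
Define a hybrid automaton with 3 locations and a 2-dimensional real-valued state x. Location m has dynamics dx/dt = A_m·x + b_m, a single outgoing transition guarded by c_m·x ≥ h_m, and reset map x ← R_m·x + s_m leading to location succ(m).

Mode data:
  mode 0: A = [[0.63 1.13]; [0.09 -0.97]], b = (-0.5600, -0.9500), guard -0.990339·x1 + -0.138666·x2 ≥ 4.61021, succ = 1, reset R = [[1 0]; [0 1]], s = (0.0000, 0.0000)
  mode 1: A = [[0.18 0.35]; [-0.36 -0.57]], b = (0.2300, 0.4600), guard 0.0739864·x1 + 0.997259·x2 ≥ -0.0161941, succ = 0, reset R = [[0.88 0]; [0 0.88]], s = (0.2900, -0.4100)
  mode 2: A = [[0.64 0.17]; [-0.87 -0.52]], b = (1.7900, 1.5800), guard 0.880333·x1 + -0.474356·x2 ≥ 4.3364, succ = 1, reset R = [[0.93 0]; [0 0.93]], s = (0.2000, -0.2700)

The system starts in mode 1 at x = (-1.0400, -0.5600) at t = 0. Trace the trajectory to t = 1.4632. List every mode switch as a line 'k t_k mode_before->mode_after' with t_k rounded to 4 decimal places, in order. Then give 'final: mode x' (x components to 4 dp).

1 0.6392 1->0
final: 0 -2.3846 -0.7763

Mode 1: guard c·x = -0.0162 hit at Δt = 0.6392 (t = 0.6392), x⁻ = (-1.0670, 0.0629) → reset → x⁺ = (-0.6490, -0.3546), jump to mode 0
Mode 0: flow for 0.8240 to horizon, guard not reached → x = (-2.3846, -0.7763)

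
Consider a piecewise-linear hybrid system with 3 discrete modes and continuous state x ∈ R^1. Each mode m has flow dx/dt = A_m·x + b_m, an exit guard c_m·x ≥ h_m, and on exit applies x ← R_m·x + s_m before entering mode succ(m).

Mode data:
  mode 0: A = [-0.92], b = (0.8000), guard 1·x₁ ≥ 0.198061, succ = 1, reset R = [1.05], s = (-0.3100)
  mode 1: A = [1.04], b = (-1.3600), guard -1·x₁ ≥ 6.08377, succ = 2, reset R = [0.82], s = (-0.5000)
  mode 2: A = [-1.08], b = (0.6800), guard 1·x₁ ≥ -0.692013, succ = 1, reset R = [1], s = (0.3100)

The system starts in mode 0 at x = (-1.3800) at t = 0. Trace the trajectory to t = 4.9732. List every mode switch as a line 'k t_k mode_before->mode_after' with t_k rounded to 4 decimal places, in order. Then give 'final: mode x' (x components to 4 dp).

Mode 0: guard c·x = 0.1981 hit at Δt = 1.3141 (t = 1.3141), x⁻ = (0.1981) → reset → x⁺ = (-0.1020), jump to mode 1
Mode 1: guard c·x = 6.0838 hit at Δt = 1.5932 (t = 2.9073), x⁻ = (-6.0838) → reset → x⁺ = (-5.4887), jump to mode 2
Mode 2: guard c·x = -0.6920 hit at Δt = 1.4189 (t = 4.3262), x⁻ = (-0.6920) → reset → x⁺ = (-0.3820), jump to mode 1
Mode 1: flow for 0.6470 to horizon, guard not reached → x = (-2.0039)

1 1.3141 0->1
2 2.9073 1->2
3 4.3262 2->1
final: 1 -2.0039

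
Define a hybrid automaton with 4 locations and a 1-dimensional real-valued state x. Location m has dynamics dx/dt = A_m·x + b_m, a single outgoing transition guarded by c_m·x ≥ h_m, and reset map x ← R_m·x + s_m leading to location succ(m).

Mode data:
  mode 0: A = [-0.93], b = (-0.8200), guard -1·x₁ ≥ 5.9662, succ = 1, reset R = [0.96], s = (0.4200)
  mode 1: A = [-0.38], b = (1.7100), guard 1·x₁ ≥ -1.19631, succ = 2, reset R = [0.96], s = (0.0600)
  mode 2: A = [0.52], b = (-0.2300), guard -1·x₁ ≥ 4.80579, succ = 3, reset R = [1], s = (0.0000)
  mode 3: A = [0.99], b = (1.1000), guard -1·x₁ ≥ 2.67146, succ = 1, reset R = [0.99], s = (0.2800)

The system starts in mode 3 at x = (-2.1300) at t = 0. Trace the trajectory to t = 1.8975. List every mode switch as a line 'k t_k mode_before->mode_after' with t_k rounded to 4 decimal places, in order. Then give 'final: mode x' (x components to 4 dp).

Mode 3: guard c·x = 2.6715 hit at Δt = 0.4305 (t = 0.4305), x⁻ = (-2.6715) → reset → x⁺ = (-2.3647), jump to mode 1
Mode 1: guard c·x = -1.1963 hit at Δt = 0.4910 (t = 0.9215), x⁻ = (-1.1963) → reset → x⁺ = (-1.0885), jump to mode 2
Mode 2: flow for 0.9760 to horizon, guard not reached → x = (-2.1005)

1 0.4305 3->1
2 0.9215 1->2
final: 2 -2.1005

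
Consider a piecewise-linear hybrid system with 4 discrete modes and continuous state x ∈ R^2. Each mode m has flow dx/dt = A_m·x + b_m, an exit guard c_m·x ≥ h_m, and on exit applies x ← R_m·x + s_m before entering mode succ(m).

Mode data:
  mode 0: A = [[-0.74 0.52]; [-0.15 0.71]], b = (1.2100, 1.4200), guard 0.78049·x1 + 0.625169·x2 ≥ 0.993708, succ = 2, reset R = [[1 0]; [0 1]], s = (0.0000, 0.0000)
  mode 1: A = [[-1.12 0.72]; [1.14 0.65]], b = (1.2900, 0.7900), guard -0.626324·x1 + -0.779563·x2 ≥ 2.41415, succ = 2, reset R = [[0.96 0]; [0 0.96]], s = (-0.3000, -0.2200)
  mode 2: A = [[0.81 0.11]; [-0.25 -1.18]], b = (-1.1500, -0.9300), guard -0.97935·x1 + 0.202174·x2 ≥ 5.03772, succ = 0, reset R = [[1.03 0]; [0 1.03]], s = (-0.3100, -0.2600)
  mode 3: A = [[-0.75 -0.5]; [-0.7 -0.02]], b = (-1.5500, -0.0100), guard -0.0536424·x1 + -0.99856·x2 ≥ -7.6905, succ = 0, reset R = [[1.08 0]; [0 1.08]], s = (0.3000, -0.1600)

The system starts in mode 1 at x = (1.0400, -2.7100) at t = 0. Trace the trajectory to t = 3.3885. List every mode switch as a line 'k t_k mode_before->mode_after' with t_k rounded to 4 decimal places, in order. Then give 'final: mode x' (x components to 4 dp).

Mode 1: guard c·x = 2.4141 hit at Δt = 0.8038 (t = 0.8038), x⁻ = (0.0195, -3.1125) → reset → x⁺ = (-0.2813, -3.2080), jump to mode 2
Mode 2: guard c·x = 5.0377 hit at Δt = 1.5601 (t = 2.3639), x⁻ = (-5.2743, -0.6314) → reset → x⁺ = (-5.7425, -0.9104), jump to mode 0
Mode 0: flow for 1.0246 to horizon, guard not reached → x = (-1.7614, 1.1211)

1 0.8038 1->2
2 2.3639 2->0
final: 0 -1.7614 1.1211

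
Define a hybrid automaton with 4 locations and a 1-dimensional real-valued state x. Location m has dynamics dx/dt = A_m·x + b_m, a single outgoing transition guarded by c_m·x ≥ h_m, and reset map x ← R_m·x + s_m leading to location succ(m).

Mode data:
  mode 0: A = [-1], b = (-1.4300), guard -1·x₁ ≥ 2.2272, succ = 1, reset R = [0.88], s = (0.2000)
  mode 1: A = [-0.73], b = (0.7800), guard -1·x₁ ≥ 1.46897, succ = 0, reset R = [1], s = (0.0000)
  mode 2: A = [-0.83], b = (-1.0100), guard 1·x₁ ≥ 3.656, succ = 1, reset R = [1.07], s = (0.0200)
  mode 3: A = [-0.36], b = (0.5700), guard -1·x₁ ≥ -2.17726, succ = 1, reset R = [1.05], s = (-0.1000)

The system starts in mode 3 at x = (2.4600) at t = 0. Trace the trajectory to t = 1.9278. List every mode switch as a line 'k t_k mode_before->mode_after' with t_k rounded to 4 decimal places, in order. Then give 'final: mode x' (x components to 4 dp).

1 1.0816 3->1
final: 1 1.6711

Mode 3: guard c·x = -2.1773 hit at Δt = 1.0816 (t = 1.0816), x⁻ = (2.1773) → reset → x⁺ = (2.1861), jump to mode 1
Mode 1: flow for 0.8462 to horizon, guard not reached → x = (1.6711)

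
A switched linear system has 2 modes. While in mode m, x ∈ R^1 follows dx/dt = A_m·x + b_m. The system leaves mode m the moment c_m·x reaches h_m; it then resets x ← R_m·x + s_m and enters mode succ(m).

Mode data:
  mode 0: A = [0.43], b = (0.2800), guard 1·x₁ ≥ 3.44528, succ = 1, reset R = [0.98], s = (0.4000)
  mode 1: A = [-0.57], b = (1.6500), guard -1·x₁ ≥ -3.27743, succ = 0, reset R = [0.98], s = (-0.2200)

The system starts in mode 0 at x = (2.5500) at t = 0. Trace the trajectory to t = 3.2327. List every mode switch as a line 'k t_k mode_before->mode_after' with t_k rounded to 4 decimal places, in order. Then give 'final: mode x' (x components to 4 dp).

Mode 0: guard c·x = 3.4453 hit at Δt = 0.5735 (t = 0.5735), x⁻ = (3.4453) → reset → x⁺ = (3.7764), jump to mode 1
Mode 1: guard c·x = -3.2774 hit at Δt = 1.4641 (t = 2.0376), x⁻ = (3.2774) → reset → x⁺ = (2.9919), jump to mode 0
Mode 0: guard c·x = 3.4453 hit at Δt = 0.2728 (t = 2.3104), x⁻ = (3.4453) → reset → x⁺ = (3.7764), jump to mode 1
Mode 1: flow for 0.9223 to horizon, guard not reached → x = (3.4159)

1 0.5735 0->1
2 2.0376 1->0
3 2.3104 0->1
final: 1 3.4159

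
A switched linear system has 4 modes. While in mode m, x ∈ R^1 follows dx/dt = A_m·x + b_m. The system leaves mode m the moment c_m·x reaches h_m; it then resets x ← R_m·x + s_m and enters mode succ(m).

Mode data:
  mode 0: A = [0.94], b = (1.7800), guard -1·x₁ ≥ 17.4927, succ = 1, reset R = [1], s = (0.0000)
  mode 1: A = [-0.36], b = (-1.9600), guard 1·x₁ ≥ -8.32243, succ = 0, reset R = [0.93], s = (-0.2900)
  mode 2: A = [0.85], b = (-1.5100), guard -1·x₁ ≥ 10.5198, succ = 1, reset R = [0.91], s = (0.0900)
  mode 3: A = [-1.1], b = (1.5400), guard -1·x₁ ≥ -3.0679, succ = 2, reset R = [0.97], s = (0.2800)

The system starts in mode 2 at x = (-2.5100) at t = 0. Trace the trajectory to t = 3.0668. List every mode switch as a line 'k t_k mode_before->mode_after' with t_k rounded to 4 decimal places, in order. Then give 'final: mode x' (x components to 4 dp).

Mode 2: guard c·x = 10.5198 hit at Δt = 1.2398 (t = 1.2398), x⁻ = (-10.5198) → reset → x⁺ = (-9.4830), jump to mode 1
Mode 1: guard c·x = -8.3224 hit at Δt = 0.9411 (t = 2.1809), x⁻ = (-8.3224) → reset → x⁺ = (-8.0299), jump to mode 0
Mode 0: flow for 0.8859 to horizon, guard not reached → x = (-16.0045)

1 1.2398 2->1
2 2.1809 1->0
final: 0 -16.0045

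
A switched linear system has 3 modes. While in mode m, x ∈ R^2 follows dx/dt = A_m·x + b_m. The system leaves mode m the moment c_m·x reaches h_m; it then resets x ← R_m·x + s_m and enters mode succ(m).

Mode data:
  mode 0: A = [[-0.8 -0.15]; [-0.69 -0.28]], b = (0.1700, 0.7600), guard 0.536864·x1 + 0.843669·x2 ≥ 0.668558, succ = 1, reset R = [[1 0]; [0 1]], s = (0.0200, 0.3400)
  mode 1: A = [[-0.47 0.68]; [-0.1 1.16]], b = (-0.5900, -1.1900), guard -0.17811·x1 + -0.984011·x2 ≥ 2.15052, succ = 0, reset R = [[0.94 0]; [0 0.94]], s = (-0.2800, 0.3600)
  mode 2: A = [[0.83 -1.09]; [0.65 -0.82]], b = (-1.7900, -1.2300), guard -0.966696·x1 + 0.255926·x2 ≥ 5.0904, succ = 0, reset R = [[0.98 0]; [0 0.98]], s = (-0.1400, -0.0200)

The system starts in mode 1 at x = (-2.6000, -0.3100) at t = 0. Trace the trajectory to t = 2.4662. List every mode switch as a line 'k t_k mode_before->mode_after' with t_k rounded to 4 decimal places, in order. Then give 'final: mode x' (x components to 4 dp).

Mode 1: guard c·x = 2.1505 hit at Δt = 0.7018 (t = 0.7018), x⁻ = (-2.6106, -1.7129) → reset → x⁺ = (-2.7340, -1.2502), jump to mode 0
Mode 0: guard c·x = 0.6686 hit at Δt = 1.4572 (t = 2.1590), x⁻ = (-0.7689, 1.2817) → reset → x⁺ = (-0.7489, 1.6217), jump to mode 1
Mode 1: flow for 0.3072 to horizon, guard not reached → x = (-0.4753, 1.8998)

1 0.7018 1->0
2 2.1590 0->1
final: 1 -0.4753 1.8998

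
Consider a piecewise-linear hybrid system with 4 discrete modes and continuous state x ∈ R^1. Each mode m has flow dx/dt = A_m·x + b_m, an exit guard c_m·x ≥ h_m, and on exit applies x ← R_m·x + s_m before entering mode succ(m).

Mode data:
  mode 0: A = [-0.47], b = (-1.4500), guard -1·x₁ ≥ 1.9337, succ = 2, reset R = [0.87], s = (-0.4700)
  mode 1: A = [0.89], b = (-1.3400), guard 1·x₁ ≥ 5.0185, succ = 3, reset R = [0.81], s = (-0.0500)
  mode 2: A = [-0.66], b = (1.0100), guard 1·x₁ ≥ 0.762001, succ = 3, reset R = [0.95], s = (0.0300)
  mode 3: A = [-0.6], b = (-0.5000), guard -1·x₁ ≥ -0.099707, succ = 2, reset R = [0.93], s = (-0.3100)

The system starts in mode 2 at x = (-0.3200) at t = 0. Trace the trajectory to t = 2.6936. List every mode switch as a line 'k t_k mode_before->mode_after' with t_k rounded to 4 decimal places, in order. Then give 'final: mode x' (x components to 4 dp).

Mode 2: guard c·x = 0.7620 hit at Δt = 1.3317 (t = 1.3317), x⁻ = (0.7620) → reset → x⁺ = (0.7539), jump to mode 3
Mode 3: guard c·x = -0.0997 hit at Δt = 0.8855 (t = 2.2172), x⁻ = (0.0997) → reset → x⁺ = (-0.2173), jump to mode 2
Mode 2: flow for 0.4764 to horizon, guard not reached → x = (0.2542)

1 1.3317 2->3
2 2.2172 3->2
final: 2 0.2542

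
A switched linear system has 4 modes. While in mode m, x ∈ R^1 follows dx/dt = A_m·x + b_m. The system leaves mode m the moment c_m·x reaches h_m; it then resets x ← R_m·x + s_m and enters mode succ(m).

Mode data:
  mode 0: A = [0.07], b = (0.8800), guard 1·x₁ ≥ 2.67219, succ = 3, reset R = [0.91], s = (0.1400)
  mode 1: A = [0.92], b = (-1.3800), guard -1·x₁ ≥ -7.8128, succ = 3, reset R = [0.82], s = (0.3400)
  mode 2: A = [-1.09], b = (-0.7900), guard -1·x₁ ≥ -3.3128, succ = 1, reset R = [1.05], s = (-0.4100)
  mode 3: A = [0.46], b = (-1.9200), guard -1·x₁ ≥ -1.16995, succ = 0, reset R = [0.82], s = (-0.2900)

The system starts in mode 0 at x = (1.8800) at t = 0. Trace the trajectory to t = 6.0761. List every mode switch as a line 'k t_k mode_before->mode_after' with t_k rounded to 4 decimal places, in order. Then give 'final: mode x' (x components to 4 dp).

1 0.7624 0->3
2 2.1288 3->0
3 4.1411 0->3
4 5.5075 3->0
final: 0 1.2070

Mode 0: guard c·x = 2.6722 hit at Δt = 0.7624 (t = 0.7624), x⁻ = (2.6722) → reset → x⁺ = (2.5717), jump to mode 3
Mode 3: guard c·x = -1.1700 hit at Δt = 1.3664 (t = 2.1288), x⁻ = (1.1700) → reset → x⁺ = (0.6694), jump to mode 0
Mode 0: guard c·x = 2.6722 hit at Δt = 2.0123 (t = 4.1411), x⁻ = (2.6722) → reset → x⁺ = (2.5717), jump to mode 3
Mode 3: guard c·x = -1.1700 hit at Δt = 1.3664 (t = 5.5075), x⁻ = (1.1700) → reset → x⁺ = (0.6694), jump to mode 0
Mode 0: flow for 0.5686 to horizon, guard not reached → x = (1.2070)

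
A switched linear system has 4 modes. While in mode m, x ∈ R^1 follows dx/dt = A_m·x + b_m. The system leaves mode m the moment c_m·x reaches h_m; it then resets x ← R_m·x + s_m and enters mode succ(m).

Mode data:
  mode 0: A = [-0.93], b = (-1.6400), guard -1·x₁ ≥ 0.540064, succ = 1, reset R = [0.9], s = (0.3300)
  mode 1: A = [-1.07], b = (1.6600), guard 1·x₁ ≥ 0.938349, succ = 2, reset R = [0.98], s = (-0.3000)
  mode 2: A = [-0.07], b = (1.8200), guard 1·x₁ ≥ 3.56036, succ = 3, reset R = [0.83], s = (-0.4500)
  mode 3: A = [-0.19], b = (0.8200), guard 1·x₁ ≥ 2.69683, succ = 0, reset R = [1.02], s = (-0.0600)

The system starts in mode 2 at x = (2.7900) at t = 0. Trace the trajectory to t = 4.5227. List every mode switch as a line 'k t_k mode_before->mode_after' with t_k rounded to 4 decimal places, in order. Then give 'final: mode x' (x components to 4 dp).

1 0.4822 2->3
2 1.0713 3->0
3 2.4608 0->1
4 3.4181 1->2
final: 2 2.5081

Mode 2: guard c·x = 3.5604 hit at Δt = 0.4822 (t = 0.4822), x⁻ = (3.5604) → reset → x⁺ = (2.5051), jump to mode 3
Mode 3: guard c·x = 2.6968 hit at Δt = 0.5891 (t = 1.0713), x⁻ = (2.6968) → reset → x⁺ = (2.6908), jump to mode 0
Mode 0: guard c·x = 0.5401 hit at Δt = 1.3895 (t = 2.4608), x⁻ = (-0.5401) → reset → x⁺ = (-0.1561), jump to mode 1
Mode 1: guard c·x = 0.9383 hit at Δt = 0.9573 (t = 3.4181), x⁻ = (0.9383) → reset → x⁺ = (0.6196), jump to mode 2
Mode 2: flow for 1.1046 to horizon, guard not reached → x = (2.5081)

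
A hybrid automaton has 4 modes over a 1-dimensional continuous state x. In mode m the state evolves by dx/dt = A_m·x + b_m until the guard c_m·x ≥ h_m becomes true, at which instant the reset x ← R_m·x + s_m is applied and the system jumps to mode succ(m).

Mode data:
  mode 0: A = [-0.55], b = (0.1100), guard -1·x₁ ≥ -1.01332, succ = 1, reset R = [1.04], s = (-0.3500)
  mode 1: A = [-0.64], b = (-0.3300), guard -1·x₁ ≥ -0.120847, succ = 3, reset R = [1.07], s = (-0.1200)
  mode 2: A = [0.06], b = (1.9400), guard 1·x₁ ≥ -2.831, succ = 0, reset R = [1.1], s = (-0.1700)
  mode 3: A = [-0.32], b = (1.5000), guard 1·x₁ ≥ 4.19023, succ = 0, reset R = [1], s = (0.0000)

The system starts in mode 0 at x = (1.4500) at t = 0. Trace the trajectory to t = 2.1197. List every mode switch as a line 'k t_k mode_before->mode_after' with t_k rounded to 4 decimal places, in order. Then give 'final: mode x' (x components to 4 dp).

Mode 0: guard c·x = -1.0133 hit at Δt = 0.7814 (t = 0.7814), x⁻ = (1.0133) → reset → x⁺ = (0.7039), jump to mode 1
Mode 1: guard c·x = -0.1208 hit at Δt = 1.0160 (t = 1.7974), x⁻ = (0.1208) → reset → x⁺ = (0.0093), jump to mode 3
Mode 3: flow for 0.3223 to horizon, guard not reached → x = (0.4677)

1 0.7814 0->1
2 1.7974 1->3
final: 3 0.4677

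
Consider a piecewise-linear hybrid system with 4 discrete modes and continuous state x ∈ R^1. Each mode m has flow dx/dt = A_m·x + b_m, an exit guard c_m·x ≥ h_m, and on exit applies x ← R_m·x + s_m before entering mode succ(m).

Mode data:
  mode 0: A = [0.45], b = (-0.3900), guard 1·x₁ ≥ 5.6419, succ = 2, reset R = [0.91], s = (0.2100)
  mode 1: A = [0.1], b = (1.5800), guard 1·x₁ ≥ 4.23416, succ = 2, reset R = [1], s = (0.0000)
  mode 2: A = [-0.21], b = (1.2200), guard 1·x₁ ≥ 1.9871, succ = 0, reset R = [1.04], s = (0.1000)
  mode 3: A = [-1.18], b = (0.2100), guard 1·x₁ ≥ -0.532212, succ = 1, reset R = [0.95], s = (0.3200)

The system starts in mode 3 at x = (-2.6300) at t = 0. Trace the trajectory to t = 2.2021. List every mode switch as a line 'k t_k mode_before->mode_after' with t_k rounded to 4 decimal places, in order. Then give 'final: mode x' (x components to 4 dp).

1 1.1650 3->1
final: 1 1.5207

Mode 3: guard c·x = -0.5322 hit at Δt = 1.1650 (t = 1.1650), x⁻ = (-0.5322) → reset → x⁺ = (-0.1856), jump to mode 1
Mode 1: flow for 1.0371 to horizon, guard not reached → x = (1.5207)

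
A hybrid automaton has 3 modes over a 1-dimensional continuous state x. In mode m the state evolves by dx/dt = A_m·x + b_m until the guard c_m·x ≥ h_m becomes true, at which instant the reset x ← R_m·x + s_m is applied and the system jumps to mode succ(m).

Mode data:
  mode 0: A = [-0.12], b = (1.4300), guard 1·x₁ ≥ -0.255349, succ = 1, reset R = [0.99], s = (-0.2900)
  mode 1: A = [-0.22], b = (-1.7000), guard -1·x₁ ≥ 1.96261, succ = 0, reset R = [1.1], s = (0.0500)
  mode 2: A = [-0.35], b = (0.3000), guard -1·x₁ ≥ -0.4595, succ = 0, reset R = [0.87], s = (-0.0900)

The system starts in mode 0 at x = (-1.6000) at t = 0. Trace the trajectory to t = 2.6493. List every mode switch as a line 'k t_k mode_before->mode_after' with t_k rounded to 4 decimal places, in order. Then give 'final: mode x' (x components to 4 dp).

Mode 0: guard c·x = -0.2553 hit at Δt = 0.8732 (t = 0.8732), x⁻ = (-0.2553) → reset → x⁺ = (-0.5428), jump to mode 1
Mode 1: guard c·x = 1.9626 hit at Δt = 1.0008 (t = 1.8740), x⁻ = (-1.9626) → reset → x⁺ = (-2.1089), jump to mode 0
Mode 0: flow for 0.7753 to horizon, guard not reached → x = (-0.8629)

1 0.8732 0->1
2 1.8740 1->0
final: 0 -0.8629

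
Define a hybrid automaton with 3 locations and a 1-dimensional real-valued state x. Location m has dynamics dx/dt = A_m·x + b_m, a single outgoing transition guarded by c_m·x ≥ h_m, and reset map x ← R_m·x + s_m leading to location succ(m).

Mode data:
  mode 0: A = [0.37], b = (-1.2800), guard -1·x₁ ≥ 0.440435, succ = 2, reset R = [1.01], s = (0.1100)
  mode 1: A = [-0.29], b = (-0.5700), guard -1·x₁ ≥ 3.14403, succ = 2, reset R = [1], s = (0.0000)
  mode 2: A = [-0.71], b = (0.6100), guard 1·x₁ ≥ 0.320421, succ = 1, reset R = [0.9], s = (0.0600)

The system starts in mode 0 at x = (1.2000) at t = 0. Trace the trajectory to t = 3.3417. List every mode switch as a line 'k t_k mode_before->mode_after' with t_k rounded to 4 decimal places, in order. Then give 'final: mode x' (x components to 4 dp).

Mode 0: guard c·x = 0.4404 hit at Δt = 1.4752 (t = 1.4752), x⁻ = (-0.4404) → reset → x⁺ = (-0.3348), jump to mode 2
Mode 2: guard c·x = 0.3204 hit at Δt = 1.1209 (t = 2.5961), x⁻ = (0.3204) → reset → x⁺ = (0.3484), jump to mode 1
Mode 1: flow for 0.7456 to horizon, guard not reached → x = (-0.1015)

1 1.4752 0->2
2 2.5961 2->1
final: 1 -0.1015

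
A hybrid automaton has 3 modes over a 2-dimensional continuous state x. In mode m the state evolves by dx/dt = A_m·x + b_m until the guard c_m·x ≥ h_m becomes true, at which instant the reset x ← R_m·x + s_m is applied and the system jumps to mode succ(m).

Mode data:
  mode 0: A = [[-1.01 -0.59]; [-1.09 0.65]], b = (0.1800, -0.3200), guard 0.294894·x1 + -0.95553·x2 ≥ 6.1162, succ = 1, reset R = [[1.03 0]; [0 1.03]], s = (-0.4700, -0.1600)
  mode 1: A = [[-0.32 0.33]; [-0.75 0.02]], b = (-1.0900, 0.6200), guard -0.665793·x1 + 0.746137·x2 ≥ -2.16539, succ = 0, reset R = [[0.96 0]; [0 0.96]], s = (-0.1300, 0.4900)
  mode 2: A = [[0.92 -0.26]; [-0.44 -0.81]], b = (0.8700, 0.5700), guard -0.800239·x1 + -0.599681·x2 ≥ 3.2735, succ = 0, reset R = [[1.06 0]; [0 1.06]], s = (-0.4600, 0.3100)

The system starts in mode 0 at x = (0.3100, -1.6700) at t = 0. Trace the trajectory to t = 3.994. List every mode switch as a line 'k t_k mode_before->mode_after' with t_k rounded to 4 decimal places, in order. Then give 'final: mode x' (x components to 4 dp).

Mode 0: guard c·x = 6.1162 hit at Δt = 1.1924 (t = 1.1924), x⁻ = (1.7549, -5.8592) → reset → x⁺ = (1.3376, -6.1950), jump to mode 1
Mode 1: guard c·x = -2.1654 hit at Δt = 1.2827 (t = 2.4751), x⁻ = (-2.2778, -4.9346) → reset → x⁺ = (-2.3167, -4.2472), jump to mode 0
Mode 0: guard c·x = 6.1162 hit at Δt = 0.7345 (t = 3.2096), x⁻ = (0.5491, -6.2314) → reset → x⁺ = (0.0956, -6.5783), jump to mode 1
Mode 1: flow for 0.7844 to horizon, guard not reached → x = (-2.0913, -5.5620)

1 1.1924 0->1
2 2.4751 1->0
3 3.2096 0->1
final: 1 -2.0913 -5.5620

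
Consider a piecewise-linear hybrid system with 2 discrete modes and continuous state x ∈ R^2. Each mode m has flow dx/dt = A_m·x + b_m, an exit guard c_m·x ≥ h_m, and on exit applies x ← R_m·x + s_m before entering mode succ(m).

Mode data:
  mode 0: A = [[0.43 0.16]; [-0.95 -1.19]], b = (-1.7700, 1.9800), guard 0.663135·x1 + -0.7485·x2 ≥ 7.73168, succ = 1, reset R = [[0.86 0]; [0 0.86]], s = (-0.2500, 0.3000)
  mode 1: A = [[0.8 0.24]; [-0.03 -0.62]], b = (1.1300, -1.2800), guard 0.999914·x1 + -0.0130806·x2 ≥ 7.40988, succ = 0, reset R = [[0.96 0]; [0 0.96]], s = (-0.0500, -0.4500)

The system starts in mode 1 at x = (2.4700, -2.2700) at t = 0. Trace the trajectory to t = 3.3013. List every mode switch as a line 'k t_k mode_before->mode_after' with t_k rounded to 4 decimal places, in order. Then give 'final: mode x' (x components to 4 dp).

1 1.1617 1->0
2 1.8655 0->1
3 2.0399 1->0
4 2.6675 0->1
5 2.8600 1->0
final: 0 7.3796 -3.5206

Mode 1: guard c·x = 7.4099 hit at Δt = 1.1617 (t = 1.1617), x⁻ = (7.3806, -2.2848) → reset → x⁺ = (7.0354, -2.6434), jump to mode 0
Mode 0: guard c·x = 7.7317 hit at Δt = 0.7038 (t = 1.8655), x⁻ = (7.6596, -3.5435) → reset → x⁺ = (6.3373, -2.7474), jump to mode 1
Mode 1: guard c·x = 7.4099 hit at Δt = 0.1744 (t = 2.0399), x⁻ = (7.3750, -2.7114) → reset → x⁺ = (7.0300, -3.0530), jump to mode 0
Mode 0: guard c·x = 7.7317 hit at Δt = 0.6276 (t = 2.6675), x⁻ = (7.5470, -3.6432) → reset → x⁺ = (6.2405, -2.8332), jump to mode 1
Mode 1: guard c·x = 7.4099 hit at Δt = 0.1925 (t = 2.8600), x⁻ = (7.3741, -2.7838) → reset → x⁺ = (7.0291, -3.1224), jump to mode 0
Mode 0: flow for 0.4413 to horizon, guard not reached → x = (7.3796, -3.5206)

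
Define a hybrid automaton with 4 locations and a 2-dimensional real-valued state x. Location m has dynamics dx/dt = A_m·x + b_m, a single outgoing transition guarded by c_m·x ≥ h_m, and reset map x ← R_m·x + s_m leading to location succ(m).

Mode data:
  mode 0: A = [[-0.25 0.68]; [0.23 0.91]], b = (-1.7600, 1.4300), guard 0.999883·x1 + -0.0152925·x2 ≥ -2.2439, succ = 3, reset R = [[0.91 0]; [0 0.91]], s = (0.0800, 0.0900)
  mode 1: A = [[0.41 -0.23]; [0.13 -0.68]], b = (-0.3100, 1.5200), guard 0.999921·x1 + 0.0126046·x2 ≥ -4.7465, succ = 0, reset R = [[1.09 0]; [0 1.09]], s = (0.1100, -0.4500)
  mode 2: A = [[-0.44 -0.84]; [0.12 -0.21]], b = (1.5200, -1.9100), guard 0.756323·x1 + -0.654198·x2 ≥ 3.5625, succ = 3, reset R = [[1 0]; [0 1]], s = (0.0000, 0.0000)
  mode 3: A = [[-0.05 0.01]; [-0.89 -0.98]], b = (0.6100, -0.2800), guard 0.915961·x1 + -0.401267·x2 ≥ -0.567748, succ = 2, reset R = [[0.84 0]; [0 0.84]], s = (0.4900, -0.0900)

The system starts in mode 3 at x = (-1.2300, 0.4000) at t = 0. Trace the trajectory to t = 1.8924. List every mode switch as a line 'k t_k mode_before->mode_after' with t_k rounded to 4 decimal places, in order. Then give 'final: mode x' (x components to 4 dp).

1 1.1978 3->2
final: 2 1.2046 -0.9707

Mode 3: guard c·x = -0.5677 hit at Δt = 1.1978 (t = 1.1978), x⁻ = (-0.4438, 0.4018) → reset → x⁺ = (0.1172, 0.2475), jump to mode 2
Mode 2: flow for 0.6946 to horizon, guard not reached → x = (1.2046, -0.9707)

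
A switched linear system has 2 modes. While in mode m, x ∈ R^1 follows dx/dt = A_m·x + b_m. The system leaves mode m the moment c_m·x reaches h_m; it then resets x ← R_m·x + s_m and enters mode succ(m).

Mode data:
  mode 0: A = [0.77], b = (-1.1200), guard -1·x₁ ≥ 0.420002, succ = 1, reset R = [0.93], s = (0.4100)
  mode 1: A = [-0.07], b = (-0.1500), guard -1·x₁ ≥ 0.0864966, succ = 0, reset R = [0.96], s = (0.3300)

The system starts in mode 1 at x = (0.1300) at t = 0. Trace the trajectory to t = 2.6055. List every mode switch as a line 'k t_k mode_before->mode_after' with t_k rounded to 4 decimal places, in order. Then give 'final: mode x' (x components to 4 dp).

1 1.4300 1->0
2 2.0011 0->1
final: 1 -0.0702

Mode 1: guard c·x = 0.0865 hit at Δt = 1.4300 (t = 1.4300), x⁻ = (-0.0865) → reset → x⁺ = (0.2470), jump to mode 0
Mode 0: guard c·x = 0.4200 hit at Δt = 0.5711 (t = 2.0011), x⁻ = (-0.4200) → reset → x⁺ = (0.0194), jump to mode 1
Mode 1: flow for 0.6044 to horizon, guard not reached → x = (-0.0702)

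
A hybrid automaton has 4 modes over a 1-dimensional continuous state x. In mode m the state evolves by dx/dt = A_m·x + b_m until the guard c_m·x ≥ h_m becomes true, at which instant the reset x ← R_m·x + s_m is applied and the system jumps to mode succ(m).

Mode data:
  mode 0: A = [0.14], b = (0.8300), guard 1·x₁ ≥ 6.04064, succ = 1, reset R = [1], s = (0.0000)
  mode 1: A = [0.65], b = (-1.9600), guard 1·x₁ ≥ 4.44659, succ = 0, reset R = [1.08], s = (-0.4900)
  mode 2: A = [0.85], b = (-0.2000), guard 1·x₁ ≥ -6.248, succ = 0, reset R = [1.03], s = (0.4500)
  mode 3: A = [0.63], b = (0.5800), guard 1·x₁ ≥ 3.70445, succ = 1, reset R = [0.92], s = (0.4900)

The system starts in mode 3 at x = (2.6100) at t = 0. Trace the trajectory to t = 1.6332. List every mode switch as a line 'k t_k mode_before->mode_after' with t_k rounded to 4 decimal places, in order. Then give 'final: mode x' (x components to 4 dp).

Mode 3: guard c·x = 3.7045 hit at Δt = 0.4286 (t = 0.4286), x⁻ = (3.7045) → reset → x⁺ = (3.8981), jump to mode 1
Mode 1: guard c·x = 4.4466 hit at Δt = 0.7435 (t = 1.1721), x⁻ = (4.4466) → reset → x⁺ = (4.3123), jump to mode 0
Mode 0: flow for 0.4611 to horizon, guard not reached → x = (4.9952)

1 0.4286 3->1
2 1.1721 1->0
final: 0 4.9952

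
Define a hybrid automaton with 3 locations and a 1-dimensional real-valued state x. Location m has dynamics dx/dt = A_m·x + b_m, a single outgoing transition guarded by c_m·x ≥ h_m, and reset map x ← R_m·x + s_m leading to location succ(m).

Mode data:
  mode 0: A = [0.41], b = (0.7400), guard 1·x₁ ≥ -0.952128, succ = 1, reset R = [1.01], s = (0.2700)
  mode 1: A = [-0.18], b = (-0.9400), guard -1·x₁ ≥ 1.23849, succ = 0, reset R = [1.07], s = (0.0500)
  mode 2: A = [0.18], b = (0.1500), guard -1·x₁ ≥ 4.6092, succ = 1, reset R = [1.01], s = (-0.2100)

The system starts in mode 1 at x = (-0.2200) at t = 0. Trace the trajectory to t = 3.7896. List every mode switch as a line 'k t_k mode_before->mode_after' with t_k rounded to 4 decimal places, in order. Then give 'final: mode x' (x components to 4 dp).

1 1.2648 1->0
2 2.4262 0->1
3 3.1408 1->0
final: 0 -1.1138

Mode 1: guard c·x = 1.2385 hit at Δt = 1.2648 (t = 1.2648), x⁻ = (-1.2385) → reset → x⁺ = (-1.2752), jump to mode 0
Mode 0: guard c·x = -0.9521 hit at Δt = 1.1614 (t = 2.4262), x⁻ = (-0.9521) → reset → x⁺ = (-0.6916), jump to mode 1
Mode 1: guard c·x = 1.2385 hit at Δt = 0.7146 (t = 3.1408), x⁻ = (-1.2385) → reset → x⁺ = (-1.2752), jump to mode 0
Mode 0: flow for 0.6488 to horizon, guard not reached → x = (-1.1138)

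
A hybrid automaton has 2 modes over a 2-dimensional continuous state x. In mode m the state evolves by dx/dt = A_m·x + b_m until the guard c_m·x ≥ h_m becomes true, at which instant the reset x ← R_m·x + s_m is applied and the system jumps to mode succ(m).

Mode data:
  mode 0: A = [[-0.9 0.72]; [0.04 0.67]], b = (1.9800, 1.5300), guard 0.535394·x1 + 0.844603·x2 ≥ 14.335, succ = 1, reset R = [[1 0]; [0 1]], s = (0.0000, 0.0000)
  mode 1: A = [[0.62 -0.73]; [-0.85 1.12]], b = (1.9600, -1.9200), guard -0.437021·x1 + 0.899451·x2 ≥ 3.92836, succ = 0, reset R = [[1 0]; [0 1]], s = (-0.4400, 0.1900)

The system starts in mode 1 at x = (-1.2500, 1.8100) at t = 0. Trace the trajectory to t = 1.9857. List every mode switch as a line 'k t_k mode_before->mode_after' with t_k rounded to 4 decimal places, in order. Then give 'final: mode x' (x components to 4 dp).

1 0.7917 1->0
final: 0 4.6026 11.0026

Mode 1: guard c·x = 3.9284 hit at Δt = 0.7917 (t = 0.7917), x⁻ = (-1.8467, 3.4702) → reset → x⁺ = (-2.2867, 3.6602), jump to mode 0
Mode 0: flow for 1.1940 to horizon, guard not reached → x = (4.6026, 11.0026)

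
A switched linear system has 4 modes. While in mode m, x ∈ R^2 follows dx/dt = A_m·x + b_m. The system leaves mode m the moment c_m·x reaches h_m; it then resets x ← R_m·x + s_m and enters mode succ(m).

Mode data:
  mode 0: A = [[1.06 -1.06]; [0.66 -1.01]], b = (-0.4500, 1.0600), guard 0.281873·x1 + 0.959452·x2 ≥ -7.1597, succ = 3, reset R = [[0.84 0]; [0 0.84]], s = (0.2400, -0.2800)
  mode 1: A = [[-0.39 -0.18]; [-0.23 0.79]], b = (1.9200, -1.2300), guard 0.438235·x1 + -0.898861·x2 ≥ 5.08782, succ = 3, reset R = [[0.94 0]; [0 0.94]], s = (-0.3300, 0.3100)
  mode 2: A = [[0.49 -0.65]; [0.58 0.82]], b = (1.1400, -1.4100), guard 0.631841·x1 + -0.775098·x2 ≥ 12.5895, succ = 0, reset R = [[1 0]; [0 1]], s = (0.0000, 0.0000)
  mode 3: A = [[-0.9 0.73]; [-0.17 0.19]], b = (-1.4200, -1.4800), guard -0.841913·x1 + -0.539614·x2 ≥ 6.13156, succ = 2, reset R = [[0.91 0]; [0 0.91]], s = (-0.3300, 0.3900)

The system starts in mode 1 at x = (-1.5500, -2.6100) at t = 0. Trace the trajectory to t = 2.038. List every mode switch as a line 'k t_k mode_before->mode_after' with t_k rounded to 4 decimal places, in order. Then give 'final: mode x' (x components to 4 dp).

1 0.6853 1->3
2 1.4406 3->2
final: 2 0.2208 -11.0175

Mode 1: guard c·x = 5.0878 hit at Δt = 0.6853 (t = 0.6853), x⁻ = (0.3955, -5.4675) → reset → x⁺ = (0.0418, -4.8294), jump to mode 3
Mode 3: guard c·x = 6.1316 hit at Δt = 0.7553 (t = 1.4406), x⁻ = (-3.0791, -6.5588) → reset → x⁺ = (-3.1320, -5.5785), jump to mode 2
Mode 2: flow for 0.5974 to horizon, guard not reached → x = (0.2208, -11.0175)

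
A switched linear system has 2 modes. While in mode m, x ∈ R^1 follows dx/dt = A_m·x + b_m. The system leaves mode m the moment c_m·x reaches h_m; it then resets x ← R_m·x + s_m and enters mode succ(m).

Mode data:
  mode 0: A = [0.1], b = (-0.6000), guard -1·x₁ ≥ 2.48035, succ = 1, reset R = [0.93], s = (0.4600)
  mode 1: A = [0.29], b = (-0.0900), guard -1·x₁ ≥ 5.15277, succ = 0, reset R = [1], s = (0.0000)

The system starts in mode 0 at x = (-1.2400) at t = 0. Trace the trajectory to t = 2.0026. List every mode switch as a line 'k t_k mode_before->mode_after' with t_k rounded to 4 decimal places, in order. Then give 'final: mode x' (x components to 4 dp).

Mode 0: guard c·x = 2.4804 hit at Δt = 1.5813 (t = 1.5813), x⁻ = (-2.4803) → reset → x⁺ = (-1.8467), jump to mode 1
Mode 1: flow for 0.4213 to horizon, guard not reached → x = (-2.1270)

1 1.5813 0->1
final: 1 -2.1270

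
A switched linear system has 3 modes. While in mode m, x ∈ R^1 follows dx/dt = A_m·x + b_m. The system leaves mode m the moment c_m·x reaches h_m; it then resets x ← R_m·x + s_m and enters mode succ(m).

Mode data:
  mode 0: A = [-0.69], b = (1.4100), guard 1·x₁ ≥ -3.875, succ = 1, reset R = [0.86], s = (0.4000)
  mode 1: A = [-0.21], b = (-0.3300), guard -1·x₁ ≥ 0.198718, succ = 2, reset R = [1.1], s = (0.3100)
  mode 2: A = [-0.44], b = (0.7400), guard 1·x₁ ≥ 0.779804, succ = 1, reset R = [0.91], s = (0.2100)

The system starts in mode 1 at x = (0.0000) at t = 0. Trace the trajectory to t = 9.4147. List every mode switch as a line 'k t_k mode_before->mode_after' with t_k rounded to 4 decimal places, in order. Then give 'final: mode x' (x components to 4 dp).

1 0.6438 1->2
2 1.9327 2->1
3 4.7704 1->2
4 6.0593 2->1
5 8.8970 1->2
final: 2 0.4154

Mode 1: guard c·x = 0.1987 hit at Δt = 0.6438 (t = 0.6438), x⁻ = (-0.1987) → reset → x⁺ = (0.0914), jump to mode 2
Mode 2: guard c·x = 0.7798 hit at Δt = 1.2889 (t = 1.9327), x⁻ = (0.7798) → reset → x⁺ = (0.9196), jump to mode 1
Mode 1: guard c·x = 0.1987 hit at Δt = 2.8377 (t = 4.7704), x⁻ = (-0.1987) → reset → x⁺ = (0.0914), jump to mode 2
Mode 2: guard c·x = 0.7798 hit at Δt = 1.2889 (t = 6.0593), x⁻ = (0.7798) → reset → x⁺ = (0.9196), jump to mode 1
Mode 1: guard c·x = 0.1987 hit at Δt = 2.8377 (t = 8.8970), x⁻ = (-0.1987) → reset → x⁺ = (0.0914), jump to mode 2
Mode 2: flow for 0.5177 to horizon, guard not reached → x = (0.4154)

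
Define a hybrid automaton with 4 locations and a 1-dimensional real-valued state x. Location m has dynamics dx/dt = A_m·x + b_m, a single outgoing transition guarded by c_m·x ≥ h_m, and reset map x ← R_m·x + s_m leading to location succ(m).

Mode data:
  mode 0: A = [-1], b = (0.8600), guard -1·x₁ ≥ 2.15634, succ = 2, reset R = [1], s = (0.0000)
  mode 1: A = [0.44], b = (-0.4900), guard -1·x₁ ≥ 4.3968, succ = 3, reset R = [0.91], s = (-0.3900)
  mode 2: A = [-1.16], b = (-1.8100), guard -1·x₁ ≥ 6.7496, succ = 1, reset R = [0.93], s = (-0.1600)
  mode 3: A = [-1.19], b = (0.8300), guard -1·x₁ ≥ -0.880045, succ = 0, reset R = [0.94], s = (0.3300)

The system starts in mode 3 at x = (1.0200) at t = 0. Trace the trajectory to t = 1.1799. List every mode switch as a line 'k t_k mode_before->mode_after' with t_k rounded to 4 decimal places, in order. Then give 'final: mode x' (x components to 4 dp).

1 0.4782 3->0
final: 0 1.0074

Mode 3: guard c·x = -0.8800 hit at Δt = 0.4782 (t = 0.4782), x⁻ = (0.8800) → reset → x⁺ = (1.1572), jump to mode 0
Mode 0: flow for 0.7017 to horizon, guard not reached → x = (1.0074)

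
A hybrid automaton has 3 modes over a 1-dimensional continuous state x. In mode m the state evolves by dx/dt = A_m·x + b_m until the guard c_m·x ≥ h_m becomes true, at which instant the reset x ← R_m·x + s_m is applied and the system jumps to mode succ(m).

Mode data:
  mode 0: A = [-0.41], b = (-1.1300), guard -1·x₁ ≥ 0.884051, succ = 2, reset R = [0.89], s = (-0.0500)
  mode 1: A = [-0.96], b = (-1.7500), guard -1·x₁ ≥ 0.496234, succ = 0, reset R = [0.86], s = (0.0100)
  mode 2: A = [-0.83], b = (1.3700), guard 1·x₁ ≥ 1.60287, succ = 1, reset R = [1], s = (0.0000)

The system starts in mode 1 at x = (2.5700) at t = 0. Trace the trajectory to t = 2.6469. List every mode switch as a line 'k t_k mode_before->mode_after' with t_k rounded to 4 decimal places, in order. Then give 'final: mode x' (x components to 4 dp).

Mode 1: guard c·x = 0.4962 hit at Δt = 1.2472 (t = 1.2472), x⁻ = (-0.4962) → reset → x⁺ = (-0.4168), jump to mode 0
Mode 0: guard c·x = 0.8841 hit at Δt = 0.5435 (t = 1.7907), x⁻ = (-0.8841) → reset → x⁺ = (-0.8368), jump to mode 2
Mode 2: flow for 0.8562 to horizon, guard not reached → x = (0.4285)

1 1.2472 1->0
2 1.7907 0->2
final: 2 0.4285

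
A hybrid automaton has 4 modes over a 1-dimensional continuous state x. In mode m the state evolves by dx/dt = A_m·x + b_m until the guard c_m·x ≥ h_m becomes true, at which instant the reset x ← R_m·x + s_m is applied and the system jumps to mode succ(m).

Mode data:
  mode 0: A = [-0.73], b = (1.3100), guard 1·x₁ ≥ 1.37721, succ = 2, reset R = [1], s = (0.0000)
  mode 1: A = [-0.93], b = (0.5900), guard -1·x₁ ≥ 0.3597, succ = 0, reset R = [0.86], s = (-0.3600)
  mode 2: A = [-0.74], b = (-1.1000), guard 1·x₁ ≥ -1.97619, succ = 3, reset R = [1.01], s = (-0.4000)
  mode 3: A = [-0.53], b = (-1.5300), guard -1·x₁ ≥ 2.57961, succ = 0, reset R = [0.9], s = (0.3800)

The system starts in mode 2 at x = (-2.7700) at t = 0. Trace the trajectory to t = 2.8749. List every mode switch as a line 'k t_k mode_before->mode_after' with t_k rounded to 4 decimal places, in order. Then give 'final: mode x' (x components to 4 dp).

1 1.3021 2->3
2 2.1864 3->0
final: 0 -0.4657

Mode 2: guard c·x = -1.9762 hit at Δt = 1.3021 (t = 1.3021), x⁻ = (-1.9762) → reset → x⁺ = (-2.3960), jump to mode 3
Mode 3: guard c·x = 2.5796 hit at Δt = 0.8843 (t = 2.1864), x⁻ = (-2.5796) → reset → x⁺ = (-1.9416), jump to mode 0
Mode 0: flow for 0.6885 to horizon, guard not reached → x = (-0.4657)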